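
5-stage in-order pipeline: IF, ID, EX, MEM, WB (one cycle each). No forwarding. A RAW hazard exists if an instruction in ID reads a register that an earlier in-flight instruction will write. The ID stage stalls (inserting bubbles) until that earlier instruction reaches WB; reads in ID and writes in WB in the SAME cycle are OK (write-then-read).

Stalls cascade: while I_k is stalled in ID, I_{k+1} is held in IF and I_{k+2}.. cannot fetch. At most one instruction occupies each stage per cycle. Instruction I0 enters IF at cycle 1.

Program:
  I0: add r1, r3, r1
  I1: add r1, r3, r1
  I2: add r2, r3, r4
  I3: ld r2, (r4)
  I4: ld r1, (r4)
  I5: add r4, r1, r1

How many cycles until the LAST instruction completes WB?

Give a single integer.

I0 add r1 <- r3,r1: IF@1 ID@2 stall=0 (-) EX@3 MEM@4 WB@5
I1 add r1 <- r3,r1: IF@2 ID@3 stall=2 (RAW on I0.r1 (WB@5)) EX@6 MEM@7 WB@8
I2 add r2 <- r3,r4: IF@3 ID@6 stall=0 (-) EX@7 MEM@8 WB@9
I3 ld r2 <- r4: IF@6 ID@7 stall=0 (-) EX@8 MEM@9 WB@10
I4 ld r1 <- r4: IF@7 ID@8 stall=0 (-) EX@9 MEM@10 WB@11
I5 add r4 <- r1,r1: IF@8 ID@9 stall=2 (RAW on I4.r1 (WB@11)) EX@12 MEM@13 WB@14

Answer: 14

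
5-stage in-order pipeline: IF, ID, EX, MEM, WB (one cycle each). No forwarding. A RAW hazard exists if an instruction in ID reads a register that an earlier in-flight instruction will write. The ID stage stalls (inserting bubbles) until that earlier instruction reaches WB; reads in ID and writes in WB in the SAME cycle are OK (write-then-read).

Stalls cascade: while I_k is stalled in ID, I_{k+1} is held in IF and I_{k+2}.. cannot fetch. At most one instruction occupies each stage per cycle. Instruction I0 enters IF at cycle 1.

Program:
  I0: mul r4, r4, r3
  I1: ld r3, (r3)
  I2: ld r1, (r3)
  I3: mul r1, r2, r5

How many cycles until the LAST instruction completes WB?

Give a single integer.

Answer: 10

Derivation:
I0 mul r4 <- r4,r3: IF@1 ID@2 stall=0 (-) EX@3 MEM@4 WB@5
I1 ld r3 <- r3: IF@2 ID@3 stall=0 (-) EX@4 MEM@5 WB@6
I2 ld r1 <- r3: IF@3 ID@4 stall=2 (RAW on I1.r3 (WB@6)) EX@7 MEM@8 WB@9
I3 mul r1 <- r2,r5: IF@4 ID@7 stall=0 (-) EX@8 MEM@9 WB@10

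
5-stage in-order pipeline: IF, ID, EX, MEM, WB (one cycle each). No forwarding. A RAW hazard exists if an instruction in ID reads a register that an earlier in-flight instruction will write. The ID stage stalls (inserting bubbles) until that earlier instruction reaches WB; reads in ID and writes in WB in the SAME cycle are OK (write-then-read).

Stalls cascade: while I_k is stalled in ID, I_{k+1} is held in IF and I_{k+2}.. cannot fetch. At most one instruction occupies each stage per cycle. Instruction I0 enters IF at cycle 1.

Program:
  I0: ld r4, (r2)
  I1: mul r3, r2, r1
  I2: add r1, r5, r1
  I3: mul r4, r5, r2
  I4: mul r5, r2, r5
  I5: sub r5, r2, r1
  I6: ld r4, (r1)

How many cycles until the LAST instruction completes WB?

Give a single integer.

I0 ld r4 <- r2: IF@1 ID@2 stall=0 (-) EX@3 MEM@4 WB@5
I1 mul r3 <- r2,r1: IF@2 ID@3 stall=0 (-) EX@4 MEM@5 WB@6
I2 add r1 <- r5,r1: IF@3 ID@4 stall=0 (-) EX@5 MEM@6 WB@7
I3 mul r4 <- r5,r2: IF@4 ID@5 stall=0 (-) EX@6 MEM@7 WB@8
I4 mul r5 <- r2,r5: IF@5 ID@6 stall=0 (-) EX@7 MEM@8 WB@9
I5 sub r5 <- r2,r1: IF@6 ID@7 stall=0 (-) EX@8 MEM@9 WB@10
I6 ld r4 <- r1: IF@7 ID@8 stall=0 (-) EX@9 MEM@10 WB@11

Answer: 11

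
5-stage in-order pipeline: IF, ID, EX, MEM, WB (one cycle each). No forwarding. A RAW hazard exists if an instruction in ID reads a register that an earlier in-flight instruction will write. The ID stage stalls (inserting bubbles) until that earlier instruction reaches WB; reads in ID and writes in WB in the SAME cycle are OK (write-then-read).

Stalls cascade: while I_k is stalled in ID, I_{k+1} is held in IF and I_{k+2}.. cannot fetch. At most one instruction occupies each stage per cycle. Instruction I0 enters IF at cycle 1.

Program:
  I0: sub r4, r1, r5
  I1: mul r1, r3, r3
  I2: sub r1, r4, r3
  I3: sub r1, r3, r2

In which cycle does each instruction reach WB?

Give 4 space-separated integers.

Answer: 5 6 8 9

Derivation:
I0 sub r4 <- r1,r5: IF@1 ID@2 stall=0 (-) EX@3 MEM@4 WB@5
I1 mul r1 <- r3,r3: IF@2 ID@3 stall=0 (-) EX@4 MEM@5 WB@6
I2 sub r1 <- r4,r3: IF@3 ID@4 stall=1 (RAW on I0.r4 (WB@5)) EX@6 MEM@7 WB@8
I3 sub r1 <- r3,r2: IF@4 ID@6 stall=0 (-) EX@7 MEM@8 WB@9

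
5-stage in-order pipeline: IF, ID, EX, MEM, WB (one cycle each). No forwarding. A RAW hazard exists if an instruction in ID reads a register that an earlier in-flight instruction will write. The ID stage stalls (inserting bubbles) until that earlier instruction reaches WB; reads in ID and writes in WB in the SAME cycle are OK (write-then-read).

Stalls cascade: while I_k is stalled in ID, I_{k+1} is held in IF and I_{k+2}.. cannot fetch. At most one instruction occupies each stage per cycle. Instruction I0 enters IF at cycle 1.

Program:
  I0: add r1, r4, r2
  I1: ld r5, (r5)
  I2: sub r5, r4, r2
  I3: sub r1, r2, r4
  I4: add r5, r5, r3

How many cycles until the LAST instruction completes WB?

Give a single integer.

Answer: 10

Derivation:
I0 add r1 <- r4,r2: IF@1 ID@2 stall=0 (-) EX@3 MEM@4 WB@5
I1 ld r5 <- r5: IF@2 ID@3 stall=0 (-) EX@4 MEM@5 WB@6
I2 sub r5 <- r4,r2: IF@3 ID@4 stall=0 (-) EX@5 MEM@6 WB@7
I3 sub r1 <- r2,r4: IF@4 ID@5 stall=0 (-) EX@6 MEM@7 WB@8
I4 add r5 <- r5,r3: IF@5 ID@6 stall=1 (RAW on I2.r5 (WB@7)) EX@8 MEM@9 WB@10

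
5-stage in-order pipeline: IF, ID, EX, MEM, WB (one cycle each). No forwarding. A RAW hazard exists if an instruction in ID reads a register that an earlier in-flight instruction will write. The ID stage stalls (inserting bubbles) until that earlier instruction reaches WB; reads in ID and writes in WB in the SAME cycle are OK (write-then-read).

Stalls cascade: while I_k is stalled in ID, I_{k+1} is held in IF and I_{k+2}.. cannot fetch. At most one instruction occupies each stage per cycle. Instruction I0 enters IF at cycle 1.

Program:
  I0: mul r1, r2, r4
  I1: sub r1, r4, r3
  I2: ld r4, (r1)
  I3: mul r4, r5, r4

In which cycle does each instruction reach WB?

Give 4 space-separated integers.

Answer: 5 6 9 12

Derivation:
I0 mul r1 <- r2,r4: IF@1 ID@2 stall=0 (-) EX@3 MEM@4 WB@5
I1 sub r1 <- r4,r3: IF@2 ID@3 stall=0 (-) EX@4 MEM@5 WB@6
I2 ld r4 <- r1: IF@3 ID@4 stall=2 (RAW on I1.r1 (WB@6)) EX@7 MEM@8 WB@9
I3 mul r4 <- r5,r4: IF@4 ID@7 stall=2 (RAW on I2.r4 (WB@9)) EX@10 MEM@11 WB@12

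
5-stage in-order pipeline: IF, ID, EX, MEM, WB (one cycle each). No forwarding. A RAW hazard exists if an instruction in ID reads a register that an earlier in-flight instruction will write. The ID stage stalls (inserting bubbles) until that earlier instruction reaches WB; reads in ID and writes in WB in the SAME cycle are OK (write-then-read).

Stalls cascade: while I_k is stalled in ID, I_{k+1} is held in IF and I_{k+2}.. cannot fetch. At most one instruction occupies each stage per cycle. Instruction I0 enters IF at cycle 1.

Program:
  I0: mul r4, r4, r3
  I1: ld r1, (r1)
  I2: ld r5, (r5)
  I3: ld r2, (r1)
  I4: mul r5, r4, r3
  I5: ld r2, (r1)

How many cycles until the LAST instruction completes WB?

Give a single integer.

I0 mul r4 <- r4,r3: IF@1 ID@2 stall=0 (-) EX@3 MEM@4 WB@5
I1 ld r1 <- r1: IF@2 ID@3 stall=0 (-) EX@4 MEM@5 WB@6
I2 ld r5 <- r5: IF@3 ID@4 stall=0 (-) EX@5 MEM@6 WB@7
I3 ld r2 <- r1: IF@4 ID@5 stall=1 (RAW on I1.r1 (WB@6)) EX@7 MEM@8 WB@9
I4 mul r5 <- r4,r3: IF@5 ID@7 stall=0 (-) EX@8 MEM@9 WB@10
I5 ld r2 <- r1: IF@7 ID@8 stall=0 (-) EX@9 MEM@10 WB@11

Answer: 11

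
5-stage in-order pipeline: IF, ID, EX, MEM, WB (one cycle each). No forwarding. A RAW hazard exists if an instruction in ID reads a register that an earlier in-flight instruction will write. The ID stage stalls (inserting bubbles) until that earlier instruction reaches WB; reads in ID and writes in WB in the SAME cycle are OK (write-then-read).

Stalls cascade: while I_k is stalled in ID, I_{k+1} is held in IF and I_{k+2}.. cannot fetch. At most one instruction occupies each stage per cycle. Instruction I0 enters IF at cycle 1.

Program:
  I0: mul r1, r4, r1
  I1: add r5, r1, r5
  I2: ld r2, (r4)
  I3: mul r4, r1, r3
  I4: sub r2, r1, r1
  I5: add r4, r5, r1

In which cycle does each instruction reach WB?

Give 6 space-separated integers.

I0 mul r1 <- r4,r1: IF@1 ID@2 stall=0 (-) EX@3 MEM@4 WB@5
I1 add r5 <- r1,r5: IF@2 ID@3 stall=2 (RAW on I0.r1 (WB@5)) EX@6 MEM@7 WB@8
I2 ld r2 <- r4: IF@3 ID@6 stall=0 (-) EX@7 MEM@8 WB@9
I3 mul r4 <- r1,r3: IF@6 ID@7 stall=0 (-) EX@8 MEM@9 WB@10
I4 sub r2 <- r1,r1: IF@7 ID@8 stall=0 (-) EX@9 MEM@10 WB@11
I5 add r4 <- r5,r1: IF@8 ID@9 stall=0 (-) EX@10 MEM@11 WB@12

Answer: 5 8 9 10 11 12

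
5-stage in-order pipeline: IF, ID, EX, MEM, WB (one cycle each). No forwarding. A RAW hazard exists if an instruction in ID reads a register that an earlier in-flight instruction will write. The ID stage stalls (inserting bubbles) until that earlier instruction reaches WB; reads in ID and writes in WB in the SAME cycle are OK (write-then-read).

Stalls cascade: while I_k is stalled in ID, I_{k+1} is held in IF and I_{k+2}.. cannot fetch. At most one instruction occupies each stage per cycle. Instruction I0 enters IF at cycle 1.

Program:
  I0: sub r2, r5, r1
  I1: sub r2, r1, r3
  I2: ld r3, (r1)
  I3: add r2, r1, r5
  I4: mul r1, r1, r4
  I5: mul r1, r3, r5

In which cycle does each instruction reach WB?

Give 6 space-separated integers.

Answer: 5 6 7 8 9 10

Derivation:
I0 sub r2 <- r5,r1: IF@1 ID@2 stall=0 (-) EX@3 MEM@4 WB@5
I1 sub r2 <- r1,r3: IF@2 ID@3 stall=0 (-) EX@4 MEM@5 WB@6
I2 ld r3 <- r1: IF@3 ID@4 stall=0 (-) EX@5 MEM@6 WB@7
I3 add r2 <- r1,r5: IF@4 ID@5 stall=0 (-) EX@6 MEM@7 WB@8
I4 mul r1 <- r1,r4: IF@5 ID@6 stall=0 (-) EX@7 MEM@8 WB@9
I5 mul r1 <- r3,r5: IF@6 ID@7 stall=0 (-) EX@8 MEM@9 WB@10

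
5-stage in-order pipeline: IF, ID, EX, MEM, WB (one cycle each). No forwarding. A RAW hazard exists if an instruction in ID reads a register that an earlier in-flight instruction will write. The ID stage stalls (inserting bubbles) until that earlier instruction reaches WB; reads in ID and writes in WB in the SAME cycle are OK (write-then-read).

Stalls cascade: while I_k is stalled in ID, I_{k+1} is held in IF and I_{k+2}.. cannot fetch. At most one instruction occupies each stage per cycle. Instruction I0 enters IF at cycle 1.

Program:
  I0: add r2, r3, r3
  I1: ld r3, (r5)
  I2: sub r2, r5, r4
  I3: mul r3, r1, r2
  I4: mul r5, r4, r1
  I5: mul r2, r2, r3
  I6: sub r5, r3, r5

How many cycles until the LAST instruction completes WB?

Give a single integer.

I0 add r2 <- r3,r3: IF@1 ID@2 stall=0 (-) EX@3 MEM@4 WB@5
I1 ld r3 <- r5: IF@2 ID@3 stall=0 (-) EX@4 MEM@5 WB@6
I2 sub r2 <- r5,r4: IF@3 ID@4 stall=0 (-) EX@5 MEM@6 WB@7
I3 mul r3 <- r1,r2: IF@4 ID@5 stall=2 (RAW on I2.r2 (WB@7)) EX@8 MEM@9 WB@10
I4 mul r5 <- r4,r1: IF@5 ID@8 stall=0 (-) EX@9 MEM@10 WB@11
I5 mul r2 <- r2,r3: IF@8 ID@9 stall=1 (RAW on I3.r3 (WB@10)) EX@11 MEM@12 WB@13
I6 sub r5 <- r3,r5: IF@9 ID@11 stall=0 (-) EX@12 MEM@13 WB@14

Answer: 14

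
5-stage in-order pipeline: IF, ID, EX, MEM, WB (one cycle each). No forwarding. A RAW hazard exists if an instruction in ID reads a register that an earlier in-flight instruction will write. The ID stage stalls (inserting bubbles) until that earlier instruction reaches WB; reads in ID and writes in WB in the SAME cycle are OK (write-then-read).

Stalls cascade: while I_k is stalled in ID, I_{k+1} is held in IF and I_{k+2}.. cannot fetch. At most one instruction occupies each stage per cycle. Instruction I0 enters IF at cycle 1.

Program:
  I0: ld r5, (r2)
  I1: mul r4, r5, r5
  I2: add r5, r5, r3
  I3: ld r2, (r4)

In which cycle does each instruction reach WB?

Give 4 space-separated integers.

Answer: 5 8 9 11

Derivation:
I0 ld r5 <- r2: IF@1 ID@2 stall=0 (-) EX@3 MEM@4 WB@5
I1 mul r4 <- r5,r5: IF@2 ID@3 stall=2 (RAW on I0.r5 (WB@5)) EX@6 MEM@7 WB@8
I2 add r5 <- r5,r3: IF@3 ID@6 stall=0 (-) EX@7 MEM@8 WB@9
I3 ld r2 <- r4: IF@6 ID@7 stall=1 (RAW on I1.r4 (WB@8)) EX@9 MEM@10 WB@11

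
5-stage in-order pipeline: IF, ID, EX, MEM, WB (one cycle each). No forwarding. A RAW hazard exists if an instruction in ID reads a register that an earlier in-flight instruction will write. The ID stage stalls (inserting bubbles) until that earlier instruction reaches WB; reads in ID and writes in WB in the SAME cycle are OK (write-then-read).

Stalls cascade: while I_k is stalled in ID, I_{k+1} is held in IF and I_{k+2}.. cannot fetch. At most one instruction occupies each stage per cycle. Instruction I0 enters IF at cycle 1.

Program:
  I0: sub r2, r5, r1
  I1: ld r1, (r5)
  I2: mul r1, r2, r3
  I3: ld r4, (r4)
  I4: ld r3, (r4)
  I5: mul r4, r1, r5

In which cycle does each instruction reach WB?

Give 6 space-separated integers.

Answer: 5 6 8 9 12 13

Derivation:
I0 sub r2 <- r5,r1: IF@1 ID@2 stall=0 (-) EX@3 MEM@4 WB@5
I1 ld r1 <- r5: IF@2 ID@3 stall=0 (-) EX@4 MEM@5 WB@6
I2 mul r1 <- r2,r3: IF@3 ID@4 stall=1 (RAW on I0.r2 (WB@5)) EX@6 MEM@7 WB@8
I3 ld r4 <- r4: IF@4 ID@6 stall=0 (-) EX@7 MEM@8 WB@9
I4 ld r3 <- r4: IF@6 ID@7 stall=2 (RAW on I3.r4 (WB@9)) EX@10 MEM@11 WB@12
I5 mul r4 <- r1,r5: IF@7 ID@10 stall=0 (-) EX@11 MEM@12 WB@13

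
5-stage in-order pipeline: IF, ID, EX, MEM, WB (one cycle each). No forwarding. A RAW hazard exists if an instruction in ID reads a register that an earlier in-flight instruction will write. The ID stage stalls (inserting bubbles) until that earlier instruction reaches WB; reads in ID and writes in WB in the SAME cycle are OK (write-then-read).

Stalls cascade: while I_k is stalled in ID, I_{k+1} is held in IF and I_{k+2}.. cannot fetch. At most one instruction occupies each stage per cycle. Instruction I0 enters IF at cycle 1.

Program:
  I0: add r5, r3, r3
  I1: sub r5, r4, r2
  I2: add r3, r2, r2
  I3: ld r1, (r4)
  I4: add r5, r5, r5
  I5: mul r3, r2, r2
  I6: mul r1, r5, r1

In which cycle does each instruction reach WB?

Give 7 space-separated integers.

Answer: 5 6 7 8 9 10 12

Derivation:
I0 add r5 <- r3,r3: IF@1 ID@2 stall=0 (-) EX@3 MEM@4 WB@5
I1 sub r5 <- r4,r2: IF@2 ID@3 stall=0 (-) EX@4 MEM@5 WB@6
I2 add r3 <- r2,r2: IF@3 ID@4 stall=0 (-) EX@5 MEM@6 WB@7
I3 ld r1 <- r4: IF@4 ID@5 stall=0 (-) EX@6 MEM@7 WB@8
I4 add r5 <- r5,r5: IF@5 ID@6 stall=0 (-) EX@7 MEM@8 WB@9
I5 mul r3 <- r2,r2: IF@6 ID@7 stall=0 (-) EX@8 MEM@9 WB@10
I6 mul r1 <- r5,r1: IF@7 ID@8 stall=1 (RAW on I4.r5 (WB@9)) EX@10 MEM@11 WB@12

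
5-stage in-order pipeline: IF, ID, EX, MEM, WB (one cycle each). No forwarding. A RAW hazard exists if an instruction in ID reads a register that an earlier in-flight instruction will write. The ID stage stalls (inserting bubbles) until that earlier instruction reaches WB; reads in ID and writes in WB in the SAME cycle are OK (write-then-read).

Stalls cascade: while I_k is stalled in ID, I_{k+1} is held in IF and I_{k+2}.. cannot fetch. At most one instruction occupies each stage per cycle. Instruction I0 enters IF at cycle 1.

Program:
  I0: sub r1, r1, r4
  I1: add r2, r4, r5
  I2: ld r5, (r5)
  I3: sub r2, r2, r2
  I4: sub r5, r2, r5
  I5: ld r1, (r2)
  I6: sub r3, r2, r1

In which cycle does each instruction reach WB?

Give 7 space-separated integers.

I0 sub r1 <- r1,r4: IF@1 ID@2 stall=0 (-) EX@3 MEM@4 WB@5
I1 add r2 <- r4,r5: IF@2 ID@3 stall=0 (-) EX@4 MEM@5 WB@6
I2 ld r5 <- r5: IF@3 ID@4 stall=0 (-) EX@5 MEM@6 WB@7
I3 sub r2 <- r2,r2: IF@4 ID@5 stall=1 (RAW on I1.r2 (WB@6)) EX@7 MEM@8 WB@9
I4 sub r5 <- r2,r5: IF@5 ID@7 stall=2 (RAW on I3.r2 (WB@9)) EX@10 MEM@11 WB@12
I5 ld r1 <- r2: IF@7 ID@10 stall=0 (-) EX@11 MEM@12 WB@13
I6 sub r3 <- r2,r1: IF@10 ID@11 stall=2 (RAW on I5.r1 (WB@13)) EX@14 MEM@15 WB@16

Answer: 5 6 7 9 12 13 16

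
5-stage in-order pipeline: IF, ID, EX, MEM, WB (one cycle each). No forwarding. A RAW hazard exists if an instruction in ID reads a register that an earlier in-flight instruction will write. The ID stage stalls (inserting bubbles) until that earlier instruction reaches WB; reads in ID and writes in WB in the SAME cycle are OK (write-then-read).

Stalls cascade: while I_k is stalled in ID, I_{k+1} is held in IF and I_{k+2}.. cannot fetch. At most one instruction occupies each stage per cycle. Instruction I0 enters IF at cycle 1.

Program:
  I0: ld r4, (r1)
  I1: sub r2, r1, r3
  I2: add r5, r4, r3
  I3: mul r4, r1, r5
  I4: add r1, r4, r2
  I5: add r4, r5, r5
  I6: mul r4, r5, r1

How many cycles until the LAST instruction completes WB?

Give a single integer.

Answer: 17

Derivation:
I0 ld r4 <- r1: IF@1 ID@2 stall=0 (-) EX@3 MEM@4 WB@5
I1 sub r2 <- r1,r3: IF@2 ID@3 stall=0 (-) EX@4 MEM@5 WB@6
I2 add r5 <- r4,r3: IF@3 ID@4 stall=1 (RAW on I0.r4 (WB@5)) EX@6 MEM@7 WB@8
I3 mul r4 <- r1,r5: IF@4 ID@6 stall=2 (RAW on I2.r5 (WB@8)) EX@9 MEM@10 WB@11
I4 add r1 <- r4,r2: IF@6 ID@9 stall=2 (RAW on I3.r4 (WB@11)) EX@12 MEM@13 WB@14
I5 add r4 <- r5,r5: IF@9 ID@12 stall=0 (-) EX@13 MEM@14 WB@15
I6 mul r4 <- r5,r1: IF@12 ID@13 stall=1 (RAW on I4.r1 (WB@14)) EX@15 MEM@16 WB@17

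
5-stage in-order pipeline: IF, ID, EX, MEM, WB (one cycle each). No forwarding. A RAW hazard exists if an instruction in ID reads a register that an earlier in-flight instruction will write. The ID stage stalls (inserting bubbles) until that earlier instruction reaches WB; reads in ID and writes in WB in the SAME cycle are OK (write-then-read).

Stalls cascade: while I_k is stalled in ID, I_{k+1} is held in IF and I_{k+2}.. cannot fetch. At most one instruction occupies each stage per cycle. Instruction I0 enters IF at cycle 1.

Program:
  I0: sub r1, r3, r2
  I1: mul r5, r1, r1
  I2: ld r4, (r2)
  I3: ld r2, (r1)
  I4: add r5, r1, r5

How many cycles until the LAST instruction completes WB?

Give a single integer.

Answer: 11

Derivation:
I0 sub r1 <- r3,r2: IF@1 ID@2 stall=0 (-) EX@3 MEM@4 WB@5
I1 mul r5 <- r1,r1: IF@2 ID@3 stall=2 (RAW on I0.r1 (WB@5)) EX@6 MEM@7 WB@8
I2 ld r4 <- r2: IF@3 ID@6 stall=0 (-) EX@7 MEM@8 WB@9
I3 ld r2 <- r1: IF@6 ID@7 stall=0 (-) EX@8 MEM@9 WB@10
I4 add r5 <- r1,r5: IF@7 ID@8 stall=0 (-) EX@9 MEM@10 WB@11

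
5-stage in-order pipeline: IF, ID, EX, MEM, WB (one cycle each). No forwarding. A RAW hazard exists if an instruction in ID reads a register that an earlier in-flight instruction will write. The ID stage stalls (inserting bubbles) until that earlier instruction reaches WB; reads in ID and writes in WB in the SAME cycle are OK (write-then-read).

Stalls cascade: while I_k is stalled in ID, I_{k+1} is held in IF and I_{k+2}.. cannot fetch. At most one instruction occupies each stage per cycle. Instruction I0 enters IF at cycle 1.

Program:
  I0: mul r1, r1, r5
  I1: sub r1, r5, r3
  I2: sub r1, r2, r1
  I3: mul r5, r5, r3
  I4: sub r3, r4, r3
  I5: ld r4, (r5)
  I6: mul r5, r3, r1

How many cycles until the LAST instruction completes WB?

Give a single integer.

I0 mul r1 <- r1,r5: IF@1 ID@2 stall=0 (-) EX@3 MEM@4 WB@5
I1 sub r1 <- r5,r3: IF@2 ID@3 stall=0 (-) EX@4 MEM@5 WB@6
I2 sub r1 <- r2,r1: IF@3 ID@4 stall=2 (RAW on I1.r1 (WB@6)) EX@7 MEM@8 WB@9
I3 mul r5 <- r5,r3: IF@4 ID@7 stall=0 (-) EX@8 MEM@9 WB@10
I4 sub r3 <- r4,r3: IF@7 ID@8 stall=0 (-) EX@9 MEM@10 WB@11
I5 ld r4 <- r5: IF@8 ID@9 stall=1 (RAW on I3.r5 (WB@10)) EX@11 MEM@12 WB@13
I6 mul r5 <- r3,r1: IF@9 ID@11 stall=0 (-) EX@12 MEM@13 WB@14

Answer: 14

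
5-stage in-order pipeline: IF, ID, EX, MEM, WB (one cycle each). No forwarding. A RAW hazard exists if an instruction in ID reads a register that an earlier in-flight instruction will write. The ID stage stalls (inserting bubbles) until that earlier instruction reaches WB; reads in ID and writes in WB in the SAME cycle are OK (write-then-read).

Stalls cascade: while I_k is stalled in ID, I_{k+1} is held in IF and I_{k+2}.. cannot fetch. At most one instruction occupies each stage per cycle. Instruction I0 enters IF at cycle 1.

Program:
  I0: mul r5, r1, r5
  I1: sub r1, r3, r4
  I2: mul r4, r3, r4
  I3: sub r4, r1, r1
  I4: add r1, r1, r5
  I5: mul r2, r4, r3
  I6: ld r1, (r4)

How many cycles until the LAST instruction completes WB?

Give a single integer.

Answer: 13

Derivation:
I0 mul r5 <- r1,r5: IF@1 ID@2 stall=0 (-) EX@3 MEM@4 WB@5
I1 sub r1 <- r3,r4: IF@2 ID@3 stall=0 (-) EX@4 MEM@5 WB@6
I2 mul r4 <- r3,r4: IF@3 ID@4 stall=0 (-) EX@5 MEM@6 WB@7
I3 sub r4 <- r1,r1: IF@4 ID@5 stall=1 (RAW on I1.r1 (WB@6)) EX@7 MEM@8 WB@9
I4 add r1 <- r1,r5: IF@5 ID@7 stall=0 (-) EX@8 MEM@9 WB@10
I5 mul r2 <- r4,r3: IF@7 ID@8 stall=1 (RAW on I3.r4 (WB@9)) EX@10 MEM@11 WB@12
I6 ld r1 <- r4: IF@8 ID@10 stall=0 (-) EX@11 MEM@12 WB@13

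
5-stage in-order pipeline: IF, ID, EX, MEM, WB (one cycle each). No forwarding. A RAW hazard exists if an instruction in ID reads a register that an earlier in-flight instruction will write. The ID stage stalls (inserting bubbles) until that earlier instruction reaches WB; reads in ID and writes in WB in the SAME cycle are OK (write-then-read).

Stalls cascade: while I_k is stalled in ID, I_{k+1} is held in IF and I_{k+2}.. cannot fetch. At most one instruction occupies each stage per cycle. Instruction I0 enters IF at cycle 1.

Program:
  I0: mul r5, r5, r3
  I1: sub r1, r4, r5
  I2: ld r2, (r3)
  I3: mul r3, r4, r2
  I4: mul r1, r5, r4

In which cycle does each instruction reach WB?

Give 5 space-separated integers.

Answer: 5 8 9 12 13

Derivation:
I0 mul r5 <- r5,r3: IF@1 ID@2 stall=0 (-) EX@3 MEM@4 WB@5
I1 sub r1 <- r4,r5: IF@2 ID@3 stall=2 (RAW on I0.r5 (WB@5)) EX@6 MEM@7 WB@8
I2 ld r2 <- r3: IF@3 ID@6 stall=0 (-) EX@7 MEM@8 WB@9
I3 mul r3 <- r4,r2: IF@6 ID@7 stall=2 (RAW on I2.r2 (WB@9)) EX@10 MEM@11 WB@12
I4 mul r1 <- r5,r4: IF@7 ID@10 stall=0 (-) EX@11 MEM@12 WB@13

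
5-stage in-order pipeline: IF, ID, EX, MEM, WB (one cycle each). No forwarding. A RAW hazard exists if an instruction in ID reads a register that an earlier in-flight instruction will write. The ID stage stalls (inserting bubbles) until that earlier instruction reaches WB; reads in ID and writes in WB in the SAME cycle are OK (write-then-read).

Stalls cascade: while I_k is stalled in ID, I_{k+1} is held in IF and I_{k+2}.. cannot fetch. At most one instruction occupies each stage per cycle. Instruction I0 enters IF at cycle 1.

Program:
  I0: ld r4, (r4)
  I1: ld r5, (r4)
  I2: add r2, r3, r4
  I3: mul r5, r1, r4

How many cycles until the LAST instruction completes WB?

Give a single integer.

Answer: 10

Derivation:
I0 ld r4 <- r4: IF@1 ID@2 stall=0 (-) EX@3 MEM@4 WB@5
I1 ld r5 <- r4: IF@2 ID@3 stall=2 (RAW on I0.r4 (WB@5)) EX@6 MEM@7 WB@8
I2 add r2 <- r3,r4: IF@3 ID@6 stall=0 (-) EX@7 MEM@8 WB@9
I3 mul r5 <- r1,r4: IF@6 ID@7 stall=0 (-) EX@8 MEM@9 WB@10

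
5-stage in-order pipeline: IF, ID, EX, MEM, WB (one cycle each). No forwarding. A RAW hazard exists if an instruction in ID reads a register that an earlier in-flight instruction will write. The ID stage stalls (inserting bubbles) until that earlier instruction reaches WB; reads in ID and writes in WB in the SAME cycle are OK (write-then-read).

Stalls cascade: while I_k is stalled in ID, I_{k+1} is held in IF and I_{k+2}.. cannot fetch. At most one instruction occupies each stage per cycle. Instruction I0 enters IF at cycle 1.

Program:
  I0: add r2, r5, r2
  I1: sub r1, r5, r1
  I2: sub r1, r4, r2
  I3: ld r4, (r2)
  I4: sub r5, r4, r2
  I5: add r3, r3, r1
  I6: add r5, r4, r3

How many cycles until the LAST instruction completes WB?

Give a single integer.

Answer: 16

Derivation:
I0 add r2 <- r5,r2: IF@1 ID@2 stall=0 (-) EX@3 MEM@4 WB@5
I1 sub r1 <- r5,r1: IF@2 ID@3 stall=0 (-) EX@4 MEM@5 WB@6
I2 sub r1 <- r4,r2: IF@3 ID@4 stall=1 (RAW on I0.r2 (WB@5)) EX@6 MEM@7 WB@8
I3 ld r4 <- r2: IF@4 ID@6 stall=0 (-) EX@7 MEM@8 WB@9
I4 sub r5 <- r4,r2: IF@6 ID@7 stall=2 (RAW on I3.r4 (WB@9)) EX@10 MEM@11 WB@12
I5 add r3 <- r3,r1: IF@7 ID@10 stall=0 (-) EX@11 MEM@12 WB@13
I6 add r5 <- r4,r3: IF@10 ID@11 stall=2 (RAW on I5.r3 (WB@13)) EX@14 MEM@15 WB@16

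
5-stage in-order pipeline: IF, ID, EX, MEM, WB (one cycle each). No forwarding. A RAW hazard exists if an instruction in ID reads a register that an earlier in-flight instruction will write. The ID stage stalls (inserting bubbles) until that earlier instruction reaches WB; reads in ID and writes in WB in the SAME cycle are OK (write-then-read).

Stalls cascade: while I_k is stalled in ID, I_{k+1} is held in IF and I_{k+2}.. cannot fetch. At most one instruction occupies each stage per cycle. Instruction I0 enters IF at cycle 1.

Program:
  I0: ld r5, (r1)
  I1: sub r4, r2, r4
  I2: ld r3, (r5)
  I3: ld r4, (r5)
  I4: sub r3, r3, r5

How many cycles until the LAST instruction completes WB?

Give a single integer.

I0 ld r5 <- r1: IF@1 ID@2 stall=0 (-) EX@3 MEM@4 WB@5
I1 sub r4 <- r2,r4: IF@2 ID@3 stall=0 (-) EX@4 MEM@5 WB@6
I2 ld r3 <- r5: IF@3 ID@4 stall=1 (RAW on I0.r5 (WB@5)) EX@6 MEM@7 WB@8
I3 ld r4 <- r5: IF@4 ID@6 stall=0 (-) EX@7 MEM@8 WB@9
I4 sub r3 <- r3,r5: IF@6 ID@7 stall=1 (RAW on I2.r3 (WB@8)) EX@9 MEM@10 WB@11

Answer: 11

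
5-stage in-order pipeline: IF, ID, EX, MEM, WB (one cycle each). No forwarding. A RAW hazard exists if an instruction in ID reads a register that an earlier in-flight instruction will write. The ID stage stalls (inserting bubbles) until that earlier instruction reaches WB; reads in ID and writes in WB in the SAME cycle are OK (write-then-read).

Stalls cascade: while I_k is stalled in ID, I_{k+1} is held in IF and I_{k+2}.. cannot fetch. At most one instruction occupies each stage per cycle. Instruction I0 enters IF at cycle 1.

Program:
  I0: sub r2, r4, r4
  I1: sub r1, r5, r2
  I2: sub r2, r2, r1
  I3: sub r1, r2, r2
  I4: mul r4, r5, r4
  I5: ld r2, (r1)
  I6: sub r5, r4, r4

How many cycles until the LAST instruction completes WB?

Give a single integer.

Answer: 18

Derivation:
I0 sub r2 <- r4,r4: IF@1 ID@2 stall=0 (-) EX@3 MEM@4 WB@5
I1 sub r1 <- r5,r2: IF@2 ID@3 stall=2 (RAW on I0.r2 (WB@5)) EX@6 MEM@7 WB@8
I2 sub r2 <- r2,r1: IF@3 ID@6 stall=2 (RAW on I1.r1 (WB@8)) EX@9 MEM@10 WB@11
I3 sub r1 <- r2,r2: IF@6 ID@9 stall=2 (RAW on I2.r2 (WB@11)) EX@12 MEM@13 WB@14
I4 mul r4 <- r5,r4: IF@9 ID@12 stall=0 (-) EX@13 MEM@14 WB@15
I5 ld r2 <- r1: IF@12 ID@13 stall=1 (RAW on I3.r1 (WB@14)) EX@15 MEM@16 WB@17
I6 sub r5 <- r4,r4: IF@13 ID@15 stall=0 (-) EX@16 MEM@17 WB@18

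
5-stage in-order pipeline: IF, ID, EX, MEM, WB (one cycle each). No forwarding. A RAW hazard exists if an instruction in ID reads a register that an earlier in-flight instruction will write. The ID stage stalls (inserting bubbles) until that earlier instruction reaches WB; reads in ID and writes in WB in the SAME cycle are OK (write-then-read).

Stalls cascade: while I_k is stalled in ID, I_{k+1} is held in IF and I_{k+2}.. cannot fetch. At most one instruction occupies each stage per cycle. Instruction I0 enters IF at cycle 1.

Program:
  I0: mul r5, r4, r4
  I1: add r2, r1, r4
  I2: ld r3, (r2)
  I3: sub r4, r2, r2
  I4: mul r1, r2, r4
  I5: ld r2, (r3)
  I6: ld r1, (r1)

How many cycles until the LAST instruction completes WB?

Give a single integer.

Answer: 16

Derivation:
I0 mul r5 <- r4,r4: IF@1 ID@2 stall=0 (-) EX@3 MEM@4 WB@5
I1 add r2 <- r1,r4: IF@2 ID@3 stall=0 (-) EX@4 MEM@5 WB@6
I2 ld r3 <- r2: IF@3 ID@4 stall=2 (RAW on I1.r2 (WB@6)) EX@7 MEM@8 WB@9
I3 sub r4 <- r2,r2: IF@4 ID@7 stall=0 (-) EX@8 MEM@9 WB@10
I4 mul r1 <- r2,r4: IF@7 ID@8 stall=2 (RAW on I3.r4 (WB@10)) EX@11 MEM@12 WB@13
I5 ld r2 <- r3: IF@8 ID@11 stall=0 (-) EX@12 MEM@13 WB@14
I6 ld r1 <- r1: IF@11 ID@12 stall=1 (RAW on I4.r1 (WB@13)) EX@14 MEM@15 WB@16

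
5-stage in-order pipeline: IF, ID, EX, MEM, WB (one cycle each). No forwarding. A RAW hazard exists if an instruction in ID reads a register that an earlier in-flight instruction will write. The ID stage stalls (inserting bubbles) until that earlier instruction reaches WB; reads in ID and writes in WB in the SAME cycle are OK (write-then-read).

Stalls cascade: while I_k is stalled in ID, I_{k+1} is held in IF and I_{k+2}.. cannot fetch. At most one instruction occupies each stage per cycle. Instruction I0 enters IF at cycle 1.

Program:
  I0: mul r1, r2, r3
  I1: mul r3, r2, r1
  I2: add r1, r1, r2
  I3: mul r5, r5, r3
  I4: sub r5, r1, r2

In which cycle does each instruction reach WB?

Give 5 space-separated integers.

Answer: 5 8 9 11 12

Derivation:
I0 mul r1 <- r2,r3: IF@1 ID@2 stall=0 (-) EX@3 MEM@4 WB@5
I1 mul r3 <- r2,r1: IF@2 ID@3 stall=2 (RAW on I0.r1 (WB@5)) EX@6 MEM@7 WB@8
I2 add r1 <- r1,r2: IF@3 ID@6 stall=0 (-) EX@7 MEM@8 WB@9
I3 mul r5 <- r5,r3: IF@6 ID@7 stall=1 (RAW on I1.r3 (WB@8)) EX@9 MEM@10 WB@11
I4 sub r5 <- r1,r2: IF@7 ID@9 stall=0 (-) EX@10 MEM@11 WB@12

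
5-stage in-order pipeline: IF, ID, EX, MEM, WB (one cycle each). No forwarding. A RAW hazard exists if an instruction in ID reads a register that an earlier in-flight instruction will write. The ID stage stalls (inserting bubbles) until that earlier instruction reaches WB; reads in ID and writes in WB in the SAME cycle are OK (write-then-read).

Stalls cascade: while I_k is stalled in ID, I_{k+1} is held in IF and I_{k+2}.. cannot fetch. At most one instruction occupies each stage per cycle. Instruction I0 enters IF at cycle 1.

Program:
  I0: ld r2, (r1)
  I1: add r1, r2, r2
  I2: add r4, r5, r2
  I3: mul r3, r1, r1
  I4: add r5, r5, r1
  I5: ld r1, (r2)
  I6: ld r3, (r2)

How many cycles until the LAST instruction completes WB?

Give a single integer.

Answer: 14

Derivation:
I0 ld r2 <- r1: IF@1 ID@2 stall=0 (-) EX@3 MEM@4 WB@5
I1 add r1 <- r2,r2: IF@2 ID@3 stall=2 (RAW on I0.r2 (WB@5)) EX@6 MEM@7 WB@8
I2 add r4 <- r5,r2: IF@3 ID@6 stall=0 (-) EX@7 MEM@8 WB@9
I3 mul r3 <- r1,r1: IF@6 ID@7 stall=1 (RAW on I1.r1 (WB@8)) EX@9 MEM@10 WB@11
I4 add r5 <- r5,r1: IF@7 ID@9 stall=0 (-) EX@10 MEM@11 WB@12
I5 ld r1 <- r2: IF@9 ID@10 stall=0 (-) EX@11 MEM@12 WB@13
I6 ld r3 <- r2: IF@10 ID@11 stall=0 (-) EX@12 MEM@13 WB@14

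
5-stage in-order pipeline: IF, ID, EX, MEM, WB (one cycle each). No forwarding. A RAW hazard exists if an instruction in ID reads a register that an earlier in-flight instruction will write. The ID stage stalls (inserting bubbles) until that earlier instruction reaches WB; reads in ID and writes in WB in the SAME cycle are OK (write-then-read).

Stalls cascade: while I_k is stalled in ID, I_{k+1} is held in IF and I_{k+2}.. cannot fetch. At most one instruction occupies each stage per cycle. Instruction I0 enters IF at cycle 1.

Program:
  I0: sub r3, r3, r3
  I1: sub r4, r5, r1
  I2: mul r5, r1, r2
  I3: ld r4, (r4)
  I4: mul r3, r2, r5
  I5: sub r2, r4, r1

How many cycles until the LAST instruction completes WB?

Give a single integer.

Answer: 12

Derivation:
I0 sub r3 <- r3,r3: IF@1 ID@2 stall=0 (-) EX@3 MEM@4 WB@5
I1 sub r4 <- r5,r1: IF@2 ID@3 stall=0 (-) EX@4 MEM@5 WB@6
I2 mul r5 <- r1,r2: IF@3 ID@4 stall=0 (-) EX@5 MEM@6 WB@7
I3 ld r4 <- r4: IF@4 ID@5 stall=1 (RAW on I1.r4 (WB@6)) EX@7 MEM@8 WB@9
I4 mul r3 <- r2,r5: IF@5 ID@7 stall=0 (-) EX@8 MEM@9 WB@10
I5 sub r2 <- r4,r1: IF@7 ID@8 stall=1 (RAW on I3.r4 (WB@9)) EX@10 MEM@11 WB@12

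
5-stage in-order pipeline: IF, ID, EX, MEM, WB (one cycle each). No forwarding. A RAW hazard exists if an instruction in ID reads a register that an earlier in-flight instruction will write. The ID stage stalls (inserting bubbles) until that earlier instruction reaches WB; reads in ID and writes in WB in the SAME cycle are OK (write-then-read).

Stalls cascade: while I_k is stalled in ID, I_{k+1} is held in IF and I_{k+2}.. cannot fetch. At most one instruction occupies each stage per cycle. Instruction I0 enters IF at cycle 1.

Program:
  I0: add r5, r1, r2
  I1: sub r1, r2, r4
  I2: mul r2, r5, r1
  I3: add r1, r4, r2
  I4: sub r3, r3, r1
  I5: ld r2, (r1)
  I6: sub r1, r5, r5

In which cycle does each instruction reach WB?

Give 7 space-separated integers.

I0 add r5 <- r1,r2: IF@1 ID@2 stall=0 (-) EX@3 MEM@4 WB@5
I1 sub r1 <- r2,r4: IF@2 ID@3 stall=0 (-) EX@4 MEM@5 WB@6
I2 mul r2 <- r5,r1: IF@3 ID@4 stall=2 (RAW on I1.r1 (WB@6)) EX@7 MEM@8 WB@9
I3 add r1 <- r4,r2: IF@4 ID@7 stall=2 (RAW on I2.r2 (WB@9)) EX@10 MEM@11 WB@12
I4 sub r3 <- r3,r1: IF@7 ID@10 stall=2 (RAW on I3.r1 (WB@12)) EX@13 MEM@14 WB@15
I5 ld r2 <- r1: IF@10 ID@13 stall=0 (-) EX@14 MEM@15 WB@16
I6 sub r1 <- r5,r5: IF@13 ID@14 stall=0 (-) EX@15 MEM@16 WB@17

Answer: 5 6 9 12 15 16 17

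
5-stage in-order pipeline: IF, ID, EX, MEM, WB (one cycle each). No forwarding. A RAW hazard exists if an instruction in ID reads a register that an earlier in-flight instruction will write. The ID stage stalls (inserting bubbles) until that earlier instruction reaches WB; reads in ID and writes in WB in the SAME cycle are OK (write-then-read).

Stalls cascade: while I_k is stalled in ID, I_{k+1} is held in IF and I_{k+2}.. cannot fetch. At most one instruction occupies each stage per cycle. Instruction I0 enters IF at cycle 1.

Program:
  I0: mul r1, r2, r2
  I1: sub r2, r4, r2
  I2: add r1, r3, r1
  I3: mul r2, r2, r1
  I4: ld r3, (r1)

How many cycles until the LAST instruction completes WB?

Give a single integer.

I0 mul r1 <- r2,r2: IF@1 ID@2 stall=0 (-) EX@3 MEM@4 WB@5
I1 sub r2 <- r4,r2: IF@2 ID@3 stall=0 (-) EX@4 MEM@5 WB@6
I2 add r1 <- r3,r1: IF@3 ID@4 stall=1 (RAW on I0.r1 (WB@5)) EX@6 MEM@7 WB@8
I3 mul r2 <- r2,r1: IF@4 ID@6 stall=2 (RAW on I2.r1 (WB@8)) EX@9 MEM@10 WB@11
I4 ld r3 <- r1: IF@6 ID@9 stall=0 (-) EX@10 MEM@11 WB@12

Answer: 12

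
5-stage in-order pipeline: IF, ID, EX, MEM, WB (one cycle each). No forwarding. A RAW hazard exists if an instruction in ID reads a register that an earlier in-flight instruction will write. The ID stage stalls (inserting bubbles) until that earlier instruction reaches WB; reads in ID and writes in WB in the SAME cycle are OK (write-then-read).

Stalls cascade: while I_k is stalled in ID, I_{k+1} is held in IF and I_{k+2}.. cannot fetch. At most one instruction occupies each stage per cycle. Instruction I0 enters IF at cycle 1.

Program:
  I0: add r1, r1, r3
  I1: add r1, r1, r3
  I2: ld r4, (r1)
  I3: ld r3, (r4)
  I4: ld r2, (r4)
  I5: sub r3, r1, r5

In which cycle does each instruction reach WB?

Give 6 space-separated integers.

I0 add r1 <- r1,r3: IF@1 ID@2 stall=0 (-) EX@3 MEM@4 WB@5
I1 add r1 <- r1,r3: IF@2 ID@3 stall=2 (RAW on I0.r1 (WB@5)) EX@6 MEM@7 WB@8
I2 ld r4 <- r1: IF@3 ID@6 stall=2 (RAW on I1.r1 (WB@8)) EX@9 MEM@10 WB@11
I3 ld r3 <- r4: IF@6 ID@9 stall=2 (RAW on I2.r4 (WB@11)) EX@12 MEM@13 WB@14
I4 ld r2 <- r4: IF@9 ID@12 stall=0 (-) EX@13 MEM@14 WB@15
I5 sub r3 <- r1,r5: IF@12 ID@13 stall=0 (-) EX@14 MEM@15 WB@16

Answer: 5 8 11 14 15 16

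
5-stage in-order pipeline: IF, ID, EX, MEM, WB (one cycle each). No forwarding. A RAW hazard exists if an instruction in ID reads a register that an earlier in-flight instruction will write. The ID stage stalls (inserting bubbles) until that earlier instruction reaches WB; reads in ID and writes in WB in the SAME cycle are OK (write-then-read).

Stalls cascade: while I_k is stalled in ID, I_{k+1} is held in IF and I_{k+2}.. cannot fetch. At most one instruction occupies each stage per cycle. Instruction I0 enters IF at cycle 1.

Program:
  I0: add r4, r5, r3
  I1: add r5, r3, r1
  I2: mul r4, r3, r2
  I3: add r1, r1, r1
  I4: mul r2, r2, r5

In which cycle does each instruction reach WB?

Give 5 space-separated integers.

I0 add r4 <- r5,r3: IF@1 ID@2 stall=0 (-) EX@3 MEM@4 WB@5
I1 add r5 <- r3,r1: IF@2 ID@3 stall=0 (-) EX@4 MEM@5 WB@6
I2 mul r4 <- r3,r2: IF@3 ID@4 stall=0 (-) EX@5 MEM@6 WB@7
I3 add r1 <- r1,r1: IF@4 ID@5 stall=0 (-) EX@6 MEM@7 WB@8
I4 mul r2 <- r2,r5: IF@5 ID@6 stall=0 (-) EX@7 MEM@8 WB@9

Answer: 5 6 7 8 9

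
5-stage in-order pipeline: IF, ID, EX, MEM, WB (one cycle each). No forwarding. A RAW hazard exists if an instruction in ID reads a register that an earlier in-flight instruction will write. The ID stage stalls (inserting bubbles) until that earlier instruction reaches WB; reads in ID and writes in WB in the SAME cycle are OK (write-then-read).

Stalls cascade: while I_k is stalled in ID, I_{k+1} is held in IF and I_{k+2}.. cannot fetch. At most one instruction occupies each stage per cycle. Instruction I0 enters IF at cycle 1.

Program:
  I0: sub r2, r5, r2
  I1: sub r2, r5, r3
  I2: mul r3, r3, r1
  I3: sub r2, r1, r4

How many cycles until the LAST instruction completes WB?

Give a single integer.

I0 sub r2 <- r5,r2: IF@1 ID@2 stall=0 (-) EX@3 MEM@4 WB@5
I1 sub r2 <- r5,r3: IF@2 ID@3 stall=0 (-) EX@4 MEM@5 WB@6
I2 mul r3 <- r3,r1: IF@3 ID@4 stall=0 (-) EX@5 MEM@6 WB@7
I3 sub r2 <- r1,r4: IF@4 ID@5 stall=0 (-) EX@6 MEM@7 WB@8

Answer: 8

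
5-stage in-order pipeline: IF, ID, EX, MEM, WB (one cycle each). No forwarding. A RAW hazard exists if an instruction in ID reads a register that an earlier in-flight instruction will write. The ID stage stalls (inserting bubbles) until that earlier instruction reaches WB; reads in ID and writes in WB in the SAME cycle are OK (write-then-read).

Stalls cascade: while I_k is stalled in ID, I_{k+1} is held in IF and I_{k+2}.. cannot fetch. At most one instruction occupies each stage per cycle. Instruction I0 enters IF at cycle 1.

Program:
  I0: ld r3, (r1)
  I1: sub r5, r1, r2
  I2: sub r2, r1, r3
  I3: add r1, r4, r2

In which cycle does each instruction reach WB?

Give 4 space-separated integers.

Answer: 5 6 8 11

Derivation:
I0 ld r3 <- r1: IF@1 ID@2 stall=0 (-) EX@3 MEM@4 WB@5
I1 sub r5 <- r1,r2: IF@2 ID@3 stall=0 (-) EX@4 MEM@5 WB@6
I2 sub r2 <- r1,r3: IF@3 ID@4 stall=1 (RAW on I0.r3 (WB@5)) EX@6 MEM@7 WB@8
I3 add r1 <- r4,r2: IF@4 ID@6 stall=2 (RAW on I2.r2 (WB@8)) EX@9 MEM@10 WB@11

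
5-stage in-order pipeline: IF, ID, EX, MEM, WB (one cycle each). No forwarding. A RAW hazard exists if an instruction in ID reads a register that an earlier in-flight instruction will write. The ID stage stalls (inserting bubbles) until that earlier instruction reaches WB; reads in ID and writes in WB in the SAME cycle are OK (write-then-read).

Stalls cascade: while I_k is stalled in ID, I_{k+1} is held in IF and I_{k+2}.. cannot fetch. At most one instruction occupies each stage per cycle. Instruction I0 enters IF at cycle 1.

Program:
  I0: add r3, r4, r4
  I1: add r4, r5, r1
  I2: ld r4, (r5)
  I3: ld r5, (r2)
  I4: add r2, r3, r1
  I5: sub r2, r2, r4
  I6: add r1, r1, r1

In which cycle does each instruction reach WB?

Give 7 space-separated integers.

Answer: 5 6 7 8 9 12 13

Derivation:
I0 add r3 <- r4,r4: IF@1 ID@2 stall=0 (-) EX@3 MEM@4 WB@5
I1 add r4 <- r5,r1: IF@2 ID@3 stall=0 (-) EX@4 MEM@5 WB@6
I2 ld r4 <- r5: IF@3 ID@4 stall=0 (-) EX@5 MEM@6 WB@7
I3 ld r5 <- r2: IF@4 ID@5 stall=0 (-) EX@6 MEM@7 WB@8
I4 add r2 <- r3,r1: IF@5 ID@6 stall=0 (-) EX@7 MEM@8 WB@9
I5 sub r2 <- r2,r4: IF@6 ID@7 stall=2 (RAW on I4.r2 (WB@9)) EX@10 MEM@11 WB@12
I6 add r1 <- r1,r1: IF@7 ID@10 stall=0 (-) EX@11 MEM@12 WB@13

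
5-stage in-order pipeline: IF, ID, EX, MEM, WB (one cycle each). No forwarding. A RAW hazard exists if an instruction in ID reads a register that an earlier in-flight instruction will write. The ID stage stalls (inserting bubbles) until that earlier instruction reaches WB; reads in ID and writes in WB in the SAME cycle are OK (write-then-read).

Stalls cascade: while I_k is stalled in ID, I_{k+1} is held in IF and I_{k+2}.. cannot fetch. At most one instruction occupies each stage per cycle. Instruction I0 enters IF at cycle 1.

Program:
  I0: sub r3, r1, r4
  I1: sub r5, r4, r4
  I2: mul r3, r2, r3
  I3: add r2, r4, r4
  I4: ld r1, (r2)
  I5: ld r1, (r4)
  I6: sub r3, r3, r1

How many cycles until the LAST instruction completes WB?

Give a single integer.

I0 sub r3 <- r1,r4: IF@1 ID@2 stall=0 (-) EX@3 MEM@4 WB@5
I1 sub r5 <- r4,r4: IF@2 ID@3 stall=0 (-) EX@4 MEM@5 WB@6
I2 mul r3 <- r2,r3: IF@3 ID@4 stall=1 (RAW on I0.r3 (WB@5)) EX@6 MEM@7 WB@8
I3 add r2 <- r4,r4: IF@4 ID@6 stall=0 (-) EX@7 MEM@8 WB@9
I4 ld r1 <- r2: IF@6 ID@7 stall=2 (RAW on I3.r2 (WB@9)) EX@10 MEM@11 WB@12
I5 ld r1 <- r4: IF@7 ID@10 stall=0 (-) EX@11 MEM@12 WB@13
I6 sub r3 <- r3,r1: IF@10 ID@11 stall=2 (RAW on I5.r1 (WB@13)) EX@14 MEM@15 WB@16

Answer: 16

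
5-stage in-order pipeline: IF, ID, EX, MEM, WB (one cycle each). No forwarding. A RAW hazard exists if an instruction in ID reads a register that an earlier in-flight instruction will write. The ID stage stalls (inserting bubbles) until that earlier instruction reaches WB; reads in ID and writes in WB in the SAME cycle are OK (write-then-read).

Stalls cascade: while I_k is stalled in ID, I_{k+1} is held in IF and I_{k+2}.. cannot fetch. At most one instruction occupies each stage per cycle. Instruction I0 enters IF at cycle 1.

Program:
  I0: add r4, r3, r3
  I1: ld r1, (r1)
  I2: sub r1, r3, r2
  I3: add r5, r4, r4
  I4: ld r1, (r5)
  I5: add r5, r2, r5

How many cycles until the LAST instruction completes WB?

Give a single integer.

Answer: 12

Derivation:
I0 add r4 <- r3,r3: IF@1 ID@2 stall=0 (-) EX@3 MEM@4 WB@5
I1 ld r1 <- r1: IF@2 ID@3 stall=0 (-) EX@4 MEM@5 WB@6
I2 sub r1 <- r3,r2: IF@3 ID@4 stall=0 (-) EX@5 MEM@6 WB@7
I3 add r5 <- r4,r4: IF@4 ID@5 stall=0 (-) EX@6 MEM@7 WB@8
I4 ld r1 <- r5: IF@5 ID@6 stall=2 (RAW on I3.r5 (WB@8)) EX@9 MEM@10 WB@11
I5 add r5 <- r2,r5: IF@6 ID@9 stall=0 (-) EX@10 MEM@11 WB@12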